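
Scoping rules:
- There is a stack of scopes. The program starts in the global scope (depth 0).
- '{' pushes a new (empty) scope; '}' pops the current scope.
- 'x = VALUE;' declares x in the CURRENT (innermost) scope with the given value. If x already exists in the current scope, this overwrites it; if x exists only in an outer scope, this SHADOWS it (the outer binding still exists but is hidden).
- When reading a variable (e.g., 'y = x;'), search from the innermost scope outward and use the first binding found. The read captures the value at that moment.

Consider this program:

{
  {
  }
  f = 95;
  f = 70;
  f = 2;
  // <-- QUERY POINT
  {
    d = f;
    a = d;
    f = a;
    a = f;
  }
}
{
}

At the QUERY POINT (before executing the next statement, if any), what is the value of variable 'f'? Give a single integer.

Answer: 2

Derivation:
Step 1: enter scope (depth=1)
Step 2: enter scope (depth=2)
Step 3: exit scope (depth=1)
Step 4: declare f=95 at depth 1
Step 5: declare f=70 at depth 1
Step 6: declare f=2 at depth 1
Visible at query point: f=2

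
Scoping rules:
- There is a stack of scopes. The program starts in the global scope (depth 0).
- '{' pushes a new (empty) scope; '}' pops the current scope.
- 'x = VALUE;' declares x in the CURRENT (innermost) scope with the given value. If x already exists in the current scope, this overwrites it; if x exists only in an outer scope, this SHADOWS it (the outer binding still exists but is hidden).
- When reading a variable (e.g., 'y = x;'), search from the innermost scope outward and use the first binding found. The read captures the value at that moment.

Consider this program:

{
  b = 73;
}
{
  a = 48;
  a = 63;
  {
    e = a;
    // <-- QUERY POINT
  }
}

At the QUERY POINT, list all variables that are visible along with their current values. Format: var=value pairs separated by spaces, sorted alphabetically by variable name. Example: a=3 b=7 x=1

Step 1: enter scope (depth=1)
Step 2: declare b=73 at depth 1
Step 3: exit scope (depth=0)
Step 4: enter scope (depth=1)
Step 5: declare a=48 at depth 1
Step 6: declare a=63 at depth 1
Step 7: enter scope (depth=2)
Step 8: declare e=(read a)=63 at depth 2
Visible at query point: a=63 e=63

Answer: a=63 e=63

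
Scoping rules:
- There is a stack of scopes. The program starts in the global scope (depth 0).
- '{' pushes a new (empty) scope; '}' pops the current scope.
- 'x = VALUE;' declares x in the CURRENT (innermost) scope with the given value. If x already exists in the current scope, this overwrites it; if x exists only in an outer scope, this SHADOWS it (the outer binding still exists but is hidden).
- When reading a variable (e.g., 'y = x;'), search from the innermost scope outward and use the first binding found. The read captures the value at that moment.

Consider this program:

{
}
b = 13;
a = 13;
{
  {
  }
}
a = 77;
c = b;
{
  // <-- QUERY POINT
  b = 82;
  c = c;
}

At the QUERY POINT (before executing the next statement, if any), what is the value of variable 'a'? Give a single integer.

Answer: 77

Derivation:
Step 1: enter scope (depth=1)
Step 2: exit scope (depth=0)
Step 3: declare b=13 at depth 0
Step 4: declare a=13 at depth 0
Step 5: enter scope (depth=1)
Step 6: enter scope (depth=2)
Step 7: exit scope (depth=1)
Step 8: exit scope (depth=0)
Step 9: declare a=77 at depth 0
Step 10: declare c=(read b)=13 at depth 0
Step 11: enter scope (depth=1)
Visible at query point: a=77 b=13 c=13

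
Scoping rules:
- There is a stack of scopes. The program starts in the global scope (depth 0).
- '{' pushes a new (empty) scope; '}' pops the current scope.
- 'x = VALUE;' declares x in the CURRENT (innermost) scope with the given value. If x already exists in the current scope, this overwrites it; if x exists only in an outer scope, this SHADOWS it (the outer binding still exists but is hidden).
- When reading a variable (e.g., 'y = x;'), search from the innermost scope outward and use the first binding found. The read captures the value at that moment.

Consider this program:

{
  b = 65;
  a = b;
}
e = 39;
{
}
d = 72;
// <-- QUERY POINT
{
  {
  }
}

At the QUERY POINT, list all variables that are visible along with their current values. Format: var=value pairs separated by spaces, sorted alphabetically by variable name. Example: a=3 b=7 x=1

Answer: d=72 e=39

Derivation:
Step 1: enter scope (depth=1)
Step 2: declare b=65 at depth 1
Step 3: declare a=(read b)=65 at depth 1
Step 4: exit scope (depth=0)
Step 5: declare e=39 at depth 0
Step 6: enter scope (depth=1)
Step 7: exit scope (depth=0)
Step 8: declare d=72 at depth 0
Visible at query point: d=72 e=39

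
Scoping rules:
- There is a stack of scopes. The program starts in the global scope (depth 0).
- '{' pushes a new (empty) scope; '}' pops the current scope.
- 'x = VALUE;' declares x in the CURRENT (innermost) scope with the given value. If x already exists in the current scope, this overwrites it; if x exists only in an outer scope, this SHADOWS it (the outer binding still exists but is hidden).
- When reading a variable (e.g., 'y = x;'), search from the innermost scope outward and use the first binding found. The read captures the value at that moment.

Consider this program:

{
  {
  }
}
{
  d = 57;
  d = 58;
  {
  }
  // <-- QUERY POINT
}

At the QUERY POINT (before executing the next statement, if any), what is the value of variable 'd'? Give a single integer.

Answer: 58

Derivation:
Step 1: enter scope (depth=1)
Step 2: enter scope (depth=2)
Step 3: exit scope (depth=1)
Step 4: exit scope (depth=0)
Step 5: enter scope (depth=1)
Step 6: declare d=57 at depth 1
Step 7: declare d=58 at depth 1
Step 8: enter scope (depth=2)
Step 9: exit scope (depth=1)
Visible at query point: d=58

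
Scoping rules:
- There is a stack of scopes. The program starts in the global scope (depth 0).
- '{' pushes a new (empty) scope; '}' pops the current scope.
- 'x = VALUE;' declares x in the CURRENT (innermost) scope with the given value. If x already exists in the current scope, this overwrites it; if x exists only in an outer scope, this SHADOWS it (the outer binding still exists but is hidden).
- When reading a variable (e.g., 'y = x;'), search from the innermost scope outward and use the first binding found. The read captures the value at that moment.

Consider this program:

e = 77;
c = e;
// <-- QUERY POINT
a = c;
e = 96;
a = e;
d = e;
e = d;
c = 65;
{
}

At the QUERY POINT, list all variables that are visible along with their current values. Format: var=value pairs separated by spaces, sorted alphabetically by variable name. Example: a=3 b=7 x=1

Answer: c=77 e=77

Derivation:
Step 1: declare e=77 at depth 0
Step 2: declare c=(read e)=77 at depth 0
Visible at query point: c=77 e=77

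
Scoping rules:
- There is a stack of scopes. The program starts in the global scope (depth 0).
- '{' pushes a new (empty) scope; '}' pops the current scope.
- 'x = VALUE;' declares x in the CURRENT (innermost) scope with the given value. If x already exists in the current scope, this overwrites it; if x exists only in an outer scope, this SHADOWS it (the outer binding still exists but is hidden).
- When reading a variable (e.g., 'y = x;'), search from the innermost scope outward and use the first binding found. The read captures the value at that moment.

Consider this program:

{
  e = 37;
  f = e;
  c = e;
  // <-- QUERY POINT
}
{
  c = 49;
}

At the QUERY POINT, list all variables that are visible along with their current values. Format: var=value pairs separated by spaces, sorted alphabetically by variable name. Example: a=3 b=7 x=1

Step 1: enter scope (depth=1)
Step 2: declare e=37 at depth 1
Step 3: declare f=(read e)=37 at depth 1
Step 4: declare c=(read e)=37 at depth 1
Visible at query point: c=37 e=37 f=37

Answer: c=37 e=37 f=37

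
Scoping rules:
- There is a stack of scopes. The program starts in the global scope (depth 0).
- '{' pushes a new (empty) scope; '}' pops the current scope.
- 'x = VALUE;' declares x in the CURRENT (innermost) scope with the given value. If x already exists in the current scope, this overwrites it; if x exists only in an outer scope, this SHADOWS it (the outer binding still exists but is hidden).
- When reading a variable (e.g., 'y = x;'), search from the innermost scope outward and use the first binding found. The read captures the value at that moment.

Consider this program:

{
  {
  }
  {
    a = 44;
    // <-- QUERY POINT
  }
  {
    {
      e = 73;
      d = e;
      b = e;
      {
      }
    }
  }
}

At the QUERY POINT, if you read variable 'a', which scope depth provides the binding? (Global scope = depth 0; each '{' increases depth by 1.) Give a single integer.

Answer: 2

Derivation:
Step 1: enter scope (depth=1)
Step 2: enter scope (depth=2)
Step 3: exit scope (depth=1)
Step 4: enter scope (depth=2)
Step 5: declare a=44 at depth 2
Visible at query point: a=44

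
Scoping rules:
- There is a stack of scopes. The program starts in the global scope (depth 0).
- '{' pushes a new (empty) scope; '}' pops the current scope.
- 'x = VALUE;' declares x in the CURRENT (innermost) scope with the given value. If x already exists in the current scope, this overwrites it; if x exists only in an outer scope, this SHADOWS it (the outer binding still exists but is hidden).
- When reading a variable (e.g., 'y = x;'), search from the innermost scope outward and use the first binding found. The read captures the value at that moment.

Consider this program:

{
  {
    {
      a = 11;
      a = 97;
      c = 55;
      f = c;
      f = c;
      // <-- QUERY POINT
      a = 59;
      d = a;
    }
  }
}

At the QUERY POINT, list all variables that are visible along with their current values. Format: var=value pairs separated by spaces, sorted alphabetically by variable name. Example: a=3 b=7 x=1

Answer: a=97 c=55 f=55

Derivation:
Step 1: enter scope (depth=1)
Step 2: enter scope (depth=2)
Step 3: enter scope (depth=3)
Step 4: declare a=11 at depth 3
Step 5: declare a=97 at depth 3
Step 6: declare c=55 at depth 3
Step 7: declare f=(read c)=55 at depth 3
Step 8: declare f=(read c)=55 at depth 3
Visible at query point: a=97 c=55 f=55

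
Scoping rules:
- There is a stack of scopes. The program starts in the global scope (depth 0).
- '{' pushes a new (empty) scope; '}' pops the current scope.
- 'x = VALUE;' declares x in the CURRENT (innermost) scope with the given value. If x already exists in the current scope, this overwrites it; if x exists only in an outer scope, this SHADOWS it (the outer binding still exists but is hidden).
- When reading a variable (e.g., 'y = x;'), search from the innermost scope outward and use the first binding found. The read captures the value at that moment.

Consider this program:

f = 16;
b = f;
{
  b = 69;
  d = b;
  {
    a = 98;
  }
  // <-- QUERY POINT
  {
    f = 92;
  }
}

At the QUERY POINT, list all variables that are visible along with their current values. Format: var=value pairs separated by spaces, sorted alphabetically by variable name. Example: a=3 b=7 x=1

Answer: b=69 d=69 f=16

Derivation:
Step 1: declare f=16 at depth 0
Step 2: declare b=(read f)=16 at depth 0
Step 3: enter scope (depth=1)
Step 4: declare b=69 at depth 1
Step 5: declare d=(read b)=69 at depth 1
Step 6: enter scope (depth=2)
Step 7: declare a=98 at depth 2
Step 8: exit scope (depth=1)
Visible at query point: b=69 d=69 f=16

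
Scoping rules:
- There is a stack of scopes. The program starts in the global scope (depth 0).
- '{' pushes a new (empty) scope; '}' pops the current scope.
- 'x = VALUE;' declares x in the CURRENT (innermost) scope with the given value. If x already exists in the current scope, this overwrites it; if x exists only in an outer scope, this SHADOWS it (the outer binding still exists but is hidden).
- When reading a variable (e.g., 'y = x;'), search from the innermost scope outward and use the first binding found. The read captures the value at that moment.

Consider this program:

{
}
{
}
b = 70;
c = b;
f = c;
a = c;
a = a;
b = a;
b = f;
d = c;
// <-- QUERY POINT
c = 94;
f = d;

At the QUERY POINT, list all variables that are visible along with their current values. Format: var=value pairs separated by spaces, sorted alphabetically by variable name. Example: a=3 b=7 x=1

Answer: a=70 b=70 c=70 d=70 f=70

Derivation:
Step 1: enter scope (depth=1)
Step 2: exit scope (depth=0)
Step 3: enter scope (depth=1)
Step 4: exit scope (depth=0)
Step 5: declare b=70 at depth 0
Step 6: declare c=(read b)=70 at depth 0
Step 7: declare f=(read c)=70 at depth 0
Step 8: declare a=(read c)=70 at depth 0
Step 9: declare a=(read a)=70 at depth 0
Step 10: declare b=(read a)=70 at depth 0
Step 11: declare b=(read f)=70 at depth 0
Step 12: declare d=(read c)=70 at depth 0
Visible at query point: a=70 b=70 c=70 d=70 f=70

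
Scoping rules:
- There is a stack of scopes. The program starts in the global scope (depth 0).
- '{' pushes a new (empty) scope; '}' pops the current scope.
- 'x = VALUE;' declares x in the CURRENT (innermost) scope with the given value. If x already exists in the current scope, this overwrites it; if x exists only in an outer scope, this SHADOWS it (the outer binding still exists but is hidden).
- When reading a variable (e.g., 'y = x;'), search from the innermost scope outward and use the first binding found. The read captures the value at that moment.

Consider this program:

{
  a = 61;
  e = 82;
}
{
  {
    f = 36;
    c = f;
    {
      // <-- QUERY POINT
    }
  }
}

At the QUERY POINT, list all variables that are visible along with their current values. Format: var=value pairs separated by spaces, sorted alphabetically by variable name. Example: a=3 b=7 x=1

Step 1: enter scope (depth=1)
Step 2: declare a=61 at depth 1
Step 3: declare e=82 at depth 1
Step 4: exit scope (depth=0)
Step 5: enter scope (depth=1)
Step 6: enter scope (depth=2)
Step 7: declare f=36 at depth 2
Step 8: declare c=(read f)=36 at depth 2
Step 9: enter scope (depth=3)
Visible at query point: c=36 f=36

Answer: c=36 f=36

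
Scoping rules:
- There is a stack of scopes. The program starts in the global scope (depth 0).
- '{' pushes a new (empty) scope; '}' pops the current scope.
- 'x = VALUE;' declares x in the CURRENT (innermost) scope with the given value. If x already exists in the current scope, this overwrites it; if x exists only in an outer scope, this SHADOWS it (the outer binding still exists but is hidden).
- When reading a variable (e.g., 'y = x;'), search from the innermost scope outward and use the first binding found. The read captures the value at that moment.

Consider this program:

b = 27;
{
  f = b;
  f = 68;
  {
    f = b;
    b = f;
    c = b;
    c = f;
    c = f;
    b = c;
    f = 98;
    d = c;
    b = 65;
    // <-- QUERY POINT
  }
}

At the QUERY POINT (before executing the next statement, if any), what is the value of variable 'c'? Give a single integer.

Answer: 27

Derivation:
Step 1: declare b=27 at depth 0
Step 2: enter scope (depth=1)
Step 3: declare f=(read b)=27 at depth 1
Step 4: declare f=68 at depth 1
Step 5: enter scope (depth=2)
Step 6: declare f=(read b)=27 at depth 2
Step 7: declare b=(read f)=27 at depth 2
Step 8: declare c=(read b)=27 at depth 2
Step 9: declare c=(read f)=27 at depth 2
Step 10: declare c=(read f)=27 at depth 2
Step 11: declare b=(read c)=27 at depth 2
Step 12: declare f=98 at depth 2
Step 13: declare d=(read c)=27 at depth 2
Step 14: declare b=65 at depth 2
Visible at query point: b=65 c=27 d=27 f=98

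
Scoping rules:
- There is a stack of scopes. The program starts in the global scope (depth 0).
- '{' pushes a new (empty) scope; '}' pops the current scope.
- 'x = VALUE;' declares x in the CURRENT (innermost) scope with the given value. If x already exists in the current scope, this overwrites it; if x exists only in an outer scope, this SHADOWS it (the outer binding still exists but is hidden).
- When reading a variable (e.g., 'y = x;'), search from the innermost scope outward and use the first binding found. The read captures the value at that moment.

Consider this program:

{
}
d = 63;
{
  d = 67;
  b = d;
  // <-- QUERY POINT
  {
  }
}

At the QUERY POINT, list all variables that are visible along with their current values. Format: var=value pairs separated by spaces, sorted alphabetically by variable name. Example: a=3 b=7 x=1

Answer: b=67 d=67

Derivation:
Step 1: enter scope (depth=1)
Step 2: exit scope (depth=0)
Step 3: declare d=63 at depth 0
Step 4: enter scope (depth=1)
Step 5: declare d=67 at depth 1
Step 6: declare b=(read d)=67 at depth 1
Visible at query point: b=67 d=67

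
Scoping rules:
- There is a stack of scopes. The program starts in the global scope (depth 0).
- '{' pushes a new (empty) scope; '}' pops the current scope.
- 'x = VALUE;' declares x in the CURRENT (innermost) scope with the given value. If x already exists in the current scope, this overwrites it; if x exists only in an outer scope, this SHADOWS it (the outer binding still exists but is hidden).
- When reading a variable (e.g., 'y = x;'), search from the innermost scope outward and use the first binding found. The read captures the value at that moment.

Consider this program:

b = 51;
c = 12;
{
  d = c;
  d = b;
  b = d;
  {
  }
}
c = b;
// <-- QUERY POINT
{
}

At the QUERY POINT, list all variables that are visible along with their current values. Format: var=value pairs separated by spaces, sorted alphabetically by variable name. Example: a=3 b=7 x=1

Answer: b=51 c=51

Derivation:
Step 1: declare b=51 at depth 0
Step 2: declare c=12 at depth 0
Step 3: enter scope (depth=1)
Step 4: declare d=(read c)=12 at depth 1
Step 5: declare d=(read b)=51 at depth 1
Step 6: declare b=(read d)=51 at depth 1
Step 7: enter scope (depth=2)
Step 8: exit scope (depth=1)
Step 9: exit scope (depth=0)
Step 10: declare c=(read b)=51 at depth 0
Visible at query point: b=51 c=51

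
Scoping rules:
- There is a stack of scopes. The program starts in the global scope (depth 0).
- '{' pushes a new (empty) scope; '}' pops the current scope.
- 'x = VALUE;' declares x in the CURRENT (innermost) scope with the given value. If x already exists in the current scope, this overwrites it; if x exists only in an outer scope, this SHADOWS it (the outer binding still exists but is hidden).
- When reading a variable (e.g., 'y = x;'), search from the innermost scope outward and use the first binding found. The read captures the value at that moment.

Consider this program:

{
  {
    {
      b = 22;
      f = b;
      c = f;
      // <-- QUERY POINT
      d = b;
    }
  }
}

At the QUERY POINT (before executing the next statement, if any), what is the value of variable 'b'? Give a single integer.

Answer: 22

Derivation:
Step 1: enter scope (depth=1)
Step 2: enter scope (depth=2)
Step 3: enter scope (depth=3)
Step 4: declare b=22 at depth 3
Step 5: declare f=(read b)=22 at depth 3
Step 6: declare c=(read f)=22 at depth 3
Visible at query point: b=22 c=22 f=22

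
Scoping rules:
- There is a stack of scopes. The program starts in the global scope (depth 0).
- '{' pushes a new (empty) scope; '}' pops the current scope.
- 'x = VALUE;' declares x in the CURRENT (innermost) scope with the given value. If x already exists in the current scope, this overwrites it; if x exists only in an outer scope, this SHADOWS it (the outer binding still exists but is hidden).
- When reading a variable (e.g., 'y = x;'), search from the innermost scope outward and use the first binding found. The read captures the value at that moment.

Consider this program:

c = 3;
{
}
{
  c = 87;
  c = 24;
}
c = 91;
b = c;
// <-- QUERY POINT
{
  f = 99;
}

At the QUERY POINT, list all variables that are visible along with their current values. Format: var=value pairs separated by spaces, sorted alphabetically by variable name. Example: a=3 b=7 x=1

Answer: b=91 c=91

Derivation:
Step 1: declare c=3 at depth 0
Step 2: enter scope (depth=1)
Step 3: exit scope (depth=0)
Step 4: enter scope (depth=1)
Step 5: declare c=87 at depth 1
Step 6: declare c=24 at depth 1
Step 7: exit scope (depth=0)
Step 8: declare c=91 at depth 0
Step 9: declare b=(read c)=91 at depth 0
Visible at query point: b=91 c=91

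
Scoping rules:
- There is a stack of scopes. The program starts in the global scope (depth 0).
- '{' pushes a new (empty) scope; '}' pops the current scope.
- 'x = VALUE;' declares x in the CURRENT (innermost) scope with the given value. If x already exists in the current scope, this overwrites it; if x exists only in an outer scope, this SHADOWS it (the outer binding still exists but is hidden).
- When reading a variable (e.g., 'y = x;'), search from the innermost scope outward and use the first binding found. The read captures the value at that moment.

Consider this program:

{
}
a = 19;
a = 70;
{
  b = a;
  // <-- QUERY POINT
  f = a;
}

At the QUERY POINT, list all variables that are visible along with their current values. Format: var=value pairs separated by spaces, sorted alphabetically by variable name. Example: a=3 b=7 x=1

Step 1: enter scope (depth=1)
Step 2: exit scope (depth=0)
Step 3: declare a=19 at depth 0
Step 4: declare a=70 at depth 0
Step 5: enter scope (depth=1)
Step 6: declare b=(read a)=70 at depth 1
Visible at query point: a=70 b=70

Answer: a=70 b=70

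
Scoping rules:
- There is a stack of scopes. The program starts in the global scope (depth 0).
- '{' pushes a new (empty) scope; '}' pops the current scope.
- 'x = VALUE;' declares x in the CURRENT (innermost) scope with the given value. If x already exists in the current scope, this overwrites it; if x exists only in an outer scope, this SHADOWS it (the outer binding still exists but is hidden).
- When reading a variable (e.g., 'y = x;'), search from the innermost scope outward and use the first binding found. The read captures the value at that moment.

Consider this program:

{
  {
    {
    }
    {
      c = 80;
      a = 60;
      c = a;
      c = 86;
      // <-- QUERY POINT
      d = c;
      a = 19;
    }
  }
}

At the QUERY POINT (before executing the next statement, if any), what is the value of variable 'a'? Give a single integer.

Step 1: enter scope (depth=1)
Step 2: enter scope (depth=2)
Step 3: enter scope (depth=3)
Step 4: exit scope (depth=2)
Step 5: enter scope (depth=3)
Step 6: declare c=80 at depth 3
Step 7: declare a=60 at depth 3
Step 8: declare c=(read a)=60 at depth 3
Step 9: declare c=86 at depth 3
Visible at query point: a=60 c=86

Answer: 60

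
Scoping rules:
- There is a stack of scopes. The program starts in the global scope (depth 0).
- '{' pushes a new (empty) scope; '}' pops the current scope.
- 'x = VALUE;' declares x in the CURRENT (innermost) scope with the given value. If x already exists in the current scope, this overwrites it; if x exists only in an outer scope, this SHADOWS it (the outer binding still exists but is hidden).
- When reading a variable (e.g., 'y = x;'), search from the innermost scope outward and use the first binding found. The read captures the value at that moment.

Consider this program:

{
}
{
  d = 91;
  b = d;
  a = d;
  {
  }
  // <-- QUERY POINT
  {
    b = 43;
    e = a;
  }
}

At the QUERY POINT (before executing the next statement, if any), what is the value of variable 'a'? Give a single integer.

Answer: 91

Derivation:
Step 1: enter scope (depth=1)
Step 2: exit scope (depth=0)
Step 3: enter scope (depth=1)
Step 4: declare d=91 at depth 1
Step 5: declare b=(read d)=91 at depth 1
Step 6: declare a=(read d)=91 at depth 1
Step 7: enter scope (depth=2)
Step 8: exit scope (depth=1)
Visible at query point: a=91 b=91 d=91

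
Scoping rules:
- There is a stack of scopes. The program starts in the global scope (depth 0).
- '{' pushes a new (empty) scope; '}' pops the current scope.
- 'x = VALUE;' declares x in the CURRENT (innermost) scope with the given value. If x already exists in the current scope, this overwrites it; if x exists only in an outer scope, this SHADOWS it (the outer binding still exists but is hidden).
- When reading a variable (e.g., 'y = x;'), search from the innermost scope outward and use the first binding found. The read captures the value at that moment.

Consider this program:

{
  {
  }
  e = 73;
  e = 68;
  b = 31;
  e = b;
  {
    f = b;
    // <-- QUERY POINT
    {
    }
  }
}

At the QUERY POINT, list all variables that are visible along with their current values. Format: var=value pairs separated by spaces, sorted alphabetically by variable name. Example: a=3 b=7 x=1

Answer: b=31 e=31 f=31

Derivation:
Step 1: enter scope (depth=1)
Step 2: enter scope (depth=2)
Step 3: exit scope (depth=1)
Step 4: declare e=73 at depth 1
Step 5: declare e=68 at depth 1
Step 6: declare b=31 at depth 1
Step 7: declare e=(read b)=31 at depth 1
Step 8: enter scope (depth=2)
Step 9: declare f=(read b)=31 at depth 2
Visible at query point: b=31 e=31 f=31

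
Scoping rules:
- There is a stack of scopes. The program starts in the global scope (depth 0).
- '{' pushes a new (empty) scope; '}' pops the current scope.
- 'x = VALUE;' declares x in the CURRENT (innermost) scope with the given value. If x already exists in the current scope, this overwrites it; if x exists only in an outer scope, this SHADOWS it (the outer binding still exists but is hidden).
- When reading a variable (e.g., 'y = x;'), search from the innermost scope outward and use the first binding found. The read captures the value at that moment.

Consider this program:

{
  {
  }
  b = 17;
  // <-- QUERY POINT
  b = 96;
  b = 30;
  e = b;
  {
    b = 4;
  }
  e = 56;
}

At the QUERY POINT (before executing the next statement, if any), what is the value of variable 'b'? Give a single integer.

Step 1: enter scope (depth=1)
Step 2: enter scope (depth=2)
Step 3: exit scope (depth=1)
Step 4: declare b=17 at depth 1
Visible at query point: b=17

Answer: 17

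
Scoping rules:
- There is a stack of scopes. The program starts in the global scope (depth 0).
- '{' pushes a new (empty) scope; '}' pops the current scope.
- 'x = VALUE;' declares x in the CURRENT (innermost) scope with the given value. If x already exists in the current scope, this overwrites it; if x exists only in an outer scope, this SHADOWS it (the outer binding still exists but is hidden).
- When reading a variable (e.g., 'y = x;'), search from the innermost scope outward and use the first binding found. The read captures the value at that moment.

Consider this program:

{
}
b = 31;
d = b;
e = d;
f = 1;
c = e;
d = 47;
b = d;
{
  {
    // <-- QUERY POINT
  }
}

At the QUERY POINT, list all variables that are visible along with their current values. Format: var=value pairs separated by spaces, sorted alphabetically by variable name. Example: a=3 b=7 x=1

Step 1: enter scope (depth=1)
Step 2: exit scope (depth=0)
Step 3: declare b=31 at depth 0
Step 4: declare d=(read b)=31 at depth 0
Step 5: declare e=(read d)=31 at depth 0
Step 6: declare f=1 at depth 0
Step 7: declare c=(read e)=31 at depth 0
Step 8: declare d=47 at depth 0
Step 9: declare b=(read d)=47 at depth 0
Step 10: enter scope (depth=1)
Step 11: enter scope (depth=2)
Visible at query point: b=47 c=31 d=47 e=31 f=1

Answer: b=47 c=31 d=47 e=31 f=1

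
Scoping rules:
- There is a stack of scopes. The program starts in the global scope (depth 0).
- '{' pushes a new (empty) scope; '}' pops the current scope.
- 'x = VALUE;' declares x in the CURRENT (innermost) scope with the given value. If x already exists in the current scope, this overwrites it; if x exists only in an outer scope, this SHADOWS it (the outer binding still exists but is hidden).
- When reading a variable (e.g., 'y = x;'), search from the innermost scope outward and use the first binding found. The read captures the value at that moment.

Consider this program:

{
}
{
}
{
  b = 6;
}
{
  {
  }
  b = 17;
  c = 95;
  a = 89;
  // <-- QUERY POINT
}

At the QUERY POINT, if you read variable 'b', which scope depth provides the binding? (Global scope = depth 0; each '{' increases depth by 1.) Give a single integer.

Step 1: enter scope (depth=1)
Step 2: exit scope (depth=0)
Step 3: enter scope (depth=1)
Step 4: exit scope (depth=0)
Step 5: enter scope (depth=1)
Step 6: declare b=6 at depth 1
Step 7: exit scope (depth=0)
Step 8: enter scope (depth=1)
Step 9: enter scope (depth=2)
Step 10: exit scope (depth=1)
Step 11: declare b=17 at depth 1
Step 12: declare c=95 at depth 1
Step 13: declare a=89 at depth 1
Visible at query point: a=89 b=17 c=95

Answer: 1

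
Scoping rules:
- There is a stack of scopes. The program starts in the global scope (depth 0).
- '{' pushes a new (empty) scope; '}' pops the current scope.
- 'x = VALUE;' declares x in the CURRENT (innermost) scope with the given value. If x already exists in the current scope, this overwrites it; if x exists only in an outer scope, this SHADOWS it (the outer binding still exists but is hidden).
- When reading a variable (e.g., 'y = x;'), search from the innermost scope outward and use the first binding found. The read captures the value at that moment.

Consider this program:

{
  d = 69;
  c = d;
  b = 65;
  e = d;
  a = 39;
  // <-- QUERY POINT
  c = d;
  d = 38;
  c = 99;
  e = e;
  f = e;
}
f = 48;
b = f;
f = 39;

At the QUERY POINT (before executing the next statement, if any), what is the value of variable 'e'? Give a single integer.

Step 1: enter scope (depth=1)
Step 2: declare d=69 at depth 1
Step 3: declare c=(read d)=69 at depth 1
Step 4: declare b=65 at depth 1
Step 5: declare e=(read d)=69 at depth 1
Step 6: declare a=39 at depth 1
Visible at query point: a=39 b=65 c=69 d=69 e=69

Answer: 69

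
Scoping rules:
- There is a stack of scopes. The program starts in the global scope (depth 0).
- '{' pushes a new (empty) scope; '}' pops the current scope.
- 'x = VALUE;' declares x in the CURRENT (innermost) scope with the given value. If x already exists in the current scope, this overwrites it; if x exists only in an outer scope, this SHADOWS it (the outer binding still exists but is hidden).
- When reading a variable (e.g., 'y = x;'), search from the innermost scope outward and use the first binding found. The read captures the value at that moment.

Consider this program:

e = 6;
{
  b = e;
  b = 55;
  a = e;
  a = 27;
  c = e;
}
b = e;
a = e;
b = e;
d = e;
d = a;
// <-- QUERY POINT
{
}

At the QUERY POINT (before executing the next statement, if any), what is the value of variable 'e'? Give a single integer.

Step 1: declare e=6 at depth 0
Step 2: enter scope (depth=1)
Step 3: declare b=(read e)=6 at depth 1
Step 4: declare b=55 at depth 1
Step 5: declare a=(read e)=6 at depth 1
Step 6: declare a=27 at depth 1
Step 7: declare c=(read e)=6 at depth 1
Step 8: exit scope (depth=0)
Step 9: declare b=(read e)=6 at depth 0
Step 10: declare a=(read e)=6 at depth 0
Step 11: declare b=(read e)=6 at depth 0
Step 12: declare d=(read e)=6 at depth 0
Step 13: declare d=(read a)=6 at depth 0
Visible at query point: a=6 b=6 d=6 e=6

Answer: 6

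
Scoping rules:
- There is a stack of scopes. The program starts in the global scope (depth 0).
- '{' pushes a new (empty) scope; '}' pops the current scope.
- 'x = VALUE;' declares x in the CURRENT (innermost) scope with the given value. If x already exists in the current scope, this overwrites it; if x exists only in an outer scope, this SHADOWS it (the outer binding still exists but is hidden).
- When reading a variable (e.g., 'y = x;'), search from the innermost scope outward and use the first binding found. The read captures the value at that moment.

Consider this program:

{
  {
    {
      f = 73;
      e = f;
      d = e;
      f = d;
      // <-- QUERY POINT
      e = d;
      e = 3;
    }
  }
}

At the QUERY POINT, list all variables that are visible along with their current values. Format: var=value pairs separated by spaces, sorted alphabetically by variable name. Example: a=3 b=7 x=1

Answer: d=73 e=73 f=73

Derivation:
Step 1: enter scope (depth=1)
Step 2: enter scope (depth=2)
Step 3: enter scope (depth=3)
Step 4: declare f=73 at depth 3
Step 5: declare e=(read f)=73 at depth 3
Step 6: declare d=(read e)=73 at depth 3
Step 7: declare f=(read d)=73 at depth 3
Visible at query point: d=73 e=73 f=73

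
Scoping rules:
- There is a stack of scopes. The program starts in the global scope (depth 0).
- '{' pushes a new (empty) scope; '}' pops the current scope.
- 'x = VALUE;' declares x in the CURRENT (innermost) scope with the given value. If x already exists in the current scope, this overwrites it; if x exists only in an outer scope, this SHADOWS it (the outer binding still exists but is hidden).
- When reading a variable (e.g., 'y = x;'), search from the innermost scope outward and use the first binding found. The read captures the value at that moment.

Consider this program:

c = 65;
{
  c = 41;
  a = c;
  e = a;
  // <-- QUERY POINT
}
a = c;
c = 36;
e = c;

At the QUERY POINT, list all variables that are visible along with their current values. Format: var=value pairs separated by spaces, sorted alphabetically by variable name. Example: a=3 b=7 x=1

Answer: a=41 c=41 e=41

Derivation:
Step 1: declare c=65 at depth 0
Step 2: enter scope (depth=1)
Step 3: declare c=41 at depth 1
Step 4: declare a=(read c)=41 at depth 1
Step 5: declare e=(read a)=41 at depth 1
Visible at query point: a=41 c=41 e=41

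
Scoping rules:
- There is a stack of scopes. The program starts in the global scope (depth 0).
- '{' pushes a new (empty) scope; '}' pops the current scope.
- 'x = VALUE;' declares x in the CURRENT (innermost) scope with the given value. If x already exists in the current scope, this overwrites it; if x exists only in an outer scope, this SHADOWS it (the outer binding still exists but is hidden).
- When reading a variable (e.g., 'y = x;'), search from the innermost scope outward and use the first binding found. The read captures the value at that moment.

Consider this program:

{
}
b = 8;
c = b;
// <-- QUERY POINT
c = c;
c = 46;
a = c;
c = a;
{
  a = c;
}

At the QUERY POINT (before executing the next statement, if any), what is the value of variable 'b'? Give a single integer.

Answer: 8

Derivation:
Step 1: enter scope (depth=1)
Step 2: exit scope (depth=0)
Step 3: declare b=8 at depth 0
Step 4: declare c=(read b)=8 at depth 0
Visible at query point: b=8 c=8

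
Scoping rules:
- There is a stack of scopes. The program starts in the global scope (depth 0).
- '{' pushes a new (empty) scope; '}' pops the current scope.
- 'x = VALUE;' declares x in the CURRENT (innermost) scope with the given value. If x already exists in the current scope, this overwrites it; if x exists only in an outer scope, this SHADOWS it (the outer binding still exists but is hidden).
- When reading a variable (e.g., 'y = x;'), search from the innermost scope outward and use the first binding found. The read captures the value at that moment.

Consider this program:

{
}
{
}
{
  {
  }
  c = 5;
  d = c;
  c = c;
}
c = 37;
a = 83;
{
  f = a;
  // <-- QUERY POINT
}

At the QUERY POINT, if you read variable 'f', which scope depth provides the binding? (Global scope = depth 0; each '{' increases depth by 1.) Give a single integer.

Answer: 1

Derivation:
Step 1: enter scope (depth=1)
Step 2: exit scope (depth=0)
Step 3: enter scope (depth=1)
Step 4: exit scope (depth=0)
Step 5: enter scope (depth=1)
Step 6: enter scope (depth=2)
Step 7: exit scope (depth=1)
Step 8: declare c=5 at depth 1
Step 9: declare d=(read c)=5 at depth 1
Step 10: declare c=(read c)=5 at depth 1
Step 11: exit scope (depth=0)
Step 12: declare c=37 at depth 0
Step 13: declare a=83 at depth 0
Step 14: enter scope (depth=1)
Step 15: declare f=(read a)=83 at depth 1
Visible at query point: a=83 c=37 f=83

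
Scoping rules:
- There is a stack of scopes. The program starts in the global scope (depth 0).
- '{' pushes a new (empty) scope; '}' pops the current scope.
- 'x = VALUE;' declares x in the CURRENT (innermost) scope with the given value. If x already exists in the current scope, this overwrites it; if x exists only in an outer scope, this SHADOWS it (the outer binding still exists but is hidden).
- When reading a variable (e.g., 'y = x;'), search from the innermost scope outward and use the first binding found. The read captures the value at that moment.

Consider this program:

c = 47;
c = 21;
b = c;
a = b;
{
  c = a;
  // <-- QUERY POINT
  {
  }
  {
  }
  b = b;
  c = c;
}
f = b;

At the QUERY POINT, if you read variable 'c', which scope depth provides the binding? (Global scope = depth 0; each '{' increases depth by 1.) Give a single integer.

Step 1: declare c=47 at depth 0
Step 2: declare c=21 at depth 0
Step 3: declare b=(read c)=21 at depth 0
Step 4: declare a=(read b)=21 at depth 0
Step 5: enter scope (depth=1)
Step 6: declare c=(read a)=21 at depth 1
Visible at query point: a=21 b=21 c=21

Answer: 1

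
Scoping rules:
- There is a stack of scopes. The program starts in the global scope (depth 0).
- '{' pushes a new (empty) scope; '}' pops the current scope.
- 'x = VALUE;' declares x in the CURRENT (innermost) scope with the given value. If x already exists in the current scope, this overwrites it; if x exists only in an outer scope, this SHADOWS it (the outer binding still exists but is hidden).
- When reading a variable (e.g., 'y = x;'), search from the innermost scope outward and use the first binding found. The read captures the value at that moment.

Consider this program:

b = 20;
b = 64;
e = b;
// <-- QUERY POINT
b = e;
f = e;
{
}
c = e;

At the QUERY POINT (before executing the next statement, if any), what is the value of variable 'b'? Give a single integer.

Answer: 64

Derivation:
Step 1: declare b=20 at depth 0
Step 2: declare b=64 at depth 0
Step 3: declare e=(read b)=64 at depth 0
Visible at query point: b=64 e=64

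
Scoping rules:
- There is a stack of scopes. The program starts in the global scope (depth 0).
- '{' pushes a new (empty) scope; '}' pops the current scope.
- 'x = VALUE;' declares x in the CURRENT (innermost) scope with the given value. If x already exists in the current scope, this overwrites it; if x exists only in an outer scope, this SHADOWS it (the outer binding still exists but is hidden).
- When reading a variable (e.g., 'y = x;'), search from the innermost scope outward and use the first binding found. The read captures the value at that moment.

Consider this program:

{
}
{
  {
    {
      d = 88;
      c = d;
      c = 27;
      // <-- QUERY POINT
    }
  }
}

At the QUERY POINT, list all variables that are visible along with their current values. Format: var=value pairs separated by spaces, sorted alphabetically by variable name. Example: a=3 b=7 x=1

Step 1: enter scope (depth=1)
Step 2: exit scope (depth=0)
Step 3: enter scope (depth=1)
Step 4: enter scope (depth=2)
Step 5: enter scope (depth=3)
Step 6: declare d=88 at depth 3
Step 7: declare c=(read d)=88 at depth 3
Step 8: declare c=27 at depth 3
Visible at query point: c=27 d=88

Answer: c=27 d=88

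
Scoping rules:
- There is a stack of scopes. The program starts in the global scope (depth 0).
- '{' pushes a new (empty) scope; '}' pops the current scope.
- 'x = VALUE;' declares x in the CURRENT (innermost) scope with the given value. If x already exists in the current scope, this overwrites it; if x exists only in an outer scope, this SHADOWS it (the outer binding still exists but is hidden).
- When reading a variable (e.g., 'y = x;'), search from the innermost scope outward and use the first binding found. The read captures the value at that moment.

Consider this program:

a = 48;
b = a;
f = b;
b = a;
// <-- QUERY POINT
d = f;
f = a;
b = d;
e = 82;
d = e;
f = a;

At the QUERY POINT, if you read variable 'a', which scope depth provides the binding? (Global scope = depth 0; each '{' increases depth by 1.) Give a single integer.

Step 1: declare a=48 at depth 0
Step 2: declare b=(read a)=48 at depth 0
Step 3: declare f=(read b)=48 at depth 0
Step 4: declare b=(read a)=48 at depth 0
Visible at query point: a=48 b=48 f=48

Answer: 0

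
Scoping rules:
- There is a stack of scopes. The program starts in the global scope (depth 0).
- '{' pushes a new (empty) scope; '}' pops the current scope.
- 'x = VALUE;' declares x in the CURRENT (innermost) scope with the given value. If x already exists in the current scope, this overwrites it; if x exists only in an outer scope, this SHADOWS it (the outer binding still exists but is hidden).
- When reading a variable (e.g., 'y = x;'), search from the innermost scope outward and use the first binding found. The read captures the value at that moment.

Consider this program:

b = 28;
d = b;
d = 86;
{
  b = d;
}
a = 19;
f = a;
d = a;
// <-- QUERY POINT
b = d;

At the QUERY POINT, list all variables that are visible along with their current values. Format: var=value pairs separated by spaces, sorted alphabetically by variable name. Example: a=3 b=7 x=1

Answer: a=19 b=28 d=19 f=19

Derivation:
Step 1: declare b=28 at depth 0
Step 2: declare d=(read b)=28 at depth 0
Step 3: declare d=86 at depth 0
Step 4: enter scope (depth=1)
Step 5: declare b=(read d)=86 at depth 1
Step 6: exit scope (depth=0)
Step 7: declare a=19 at depth 0
Step 8: declare f=(read a)=19 at depth 0
Step 9: declare d=(read a)=19 at depth 0
Visible at query point: a=19 b=28 d=19 f=19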